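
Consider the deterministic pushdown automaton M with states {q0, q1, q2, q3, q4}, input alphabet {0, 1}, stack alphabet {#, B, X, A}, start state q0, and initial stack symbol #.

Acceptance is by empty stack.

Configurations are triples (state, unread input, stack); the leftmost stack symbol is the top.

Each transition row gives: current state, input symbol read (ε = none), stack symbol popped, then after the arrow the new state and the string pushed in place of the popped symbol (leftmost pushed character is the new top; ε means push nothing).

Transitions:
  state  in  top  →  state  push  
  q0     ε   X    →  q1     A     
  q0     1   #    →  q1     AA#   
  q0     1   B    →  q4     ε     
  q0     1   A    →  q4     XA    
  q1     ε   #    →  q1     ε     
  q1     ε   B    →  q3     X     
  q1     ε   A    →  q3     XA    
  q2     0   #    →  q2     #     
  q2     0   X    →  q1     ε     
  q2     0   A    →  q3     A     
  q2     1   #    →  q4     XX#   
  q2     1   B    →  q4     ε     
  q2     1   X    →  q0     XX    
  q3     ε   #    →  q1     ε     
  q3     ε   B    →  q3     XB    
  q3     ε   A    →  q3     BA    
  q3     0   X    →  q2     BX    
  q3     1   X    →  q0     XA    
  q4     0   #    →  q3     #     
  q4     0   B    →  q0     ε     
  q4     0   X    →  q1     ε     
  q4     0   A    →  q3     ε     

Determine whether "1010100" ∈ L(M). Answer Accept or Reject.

(q0, 1010100, #) ⊢ (q1, 010100, AA#) ⊢ (q3, 010100, XAA#) ⊢ (q2, 10100, BXAA#) ⊢ (q4, 0100, XAA#) ⊢ (q1, 100, AA#) ⊢ (q3, 100, XAA#) ⊢ (q0, 00, XAAA#) ⊢ (q1, 00, AAAA#) ⊢ (q3, 00, XAAAA#) ⊢ (q2, 0, BXAAAA#)
No transition applies at (q2, 0, BXAAAA#); input not fully consumed.

Reject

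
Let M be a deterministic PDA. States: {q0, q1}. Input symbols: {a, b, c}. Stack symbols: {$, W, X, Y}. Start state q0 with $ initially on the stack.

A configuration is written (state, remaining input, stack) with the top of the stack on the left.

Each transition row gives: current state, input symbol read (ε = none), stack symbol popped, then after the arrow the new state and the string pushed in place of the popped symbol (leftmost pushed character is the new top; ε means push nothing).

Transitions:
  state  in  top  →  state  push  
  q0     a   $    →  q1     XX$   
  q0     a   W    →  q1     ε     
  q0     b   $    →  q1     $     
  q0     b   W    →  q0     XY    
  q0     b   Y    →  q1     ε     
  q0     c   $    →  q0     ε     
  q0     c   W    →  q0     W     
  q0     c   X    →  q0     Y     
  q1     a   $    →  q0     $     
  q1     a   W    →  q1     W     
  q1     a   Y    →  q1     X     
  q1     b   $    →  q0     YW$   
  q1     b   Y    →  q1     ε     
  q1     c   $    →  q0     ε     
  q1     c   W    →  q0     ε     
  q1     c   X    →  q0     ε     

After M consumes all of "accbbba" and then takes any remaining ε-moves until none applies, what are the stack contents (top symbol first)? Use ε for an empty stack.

W$

(q0, accbbba, $)
  read a, top $: go to q1, push XX$ → (q1, ccbbba, XX$)
  read c, top X: go to q0, push ε → (q0, cbbba, X$)
  read c, top X: go to q0, push Y → (q0, bbba, Y$)
  read b, top Y: go to q1, push ε → (q1, bba, $)
  read b, top $: go to q0, push YW$ → (q0, ba, YW$)
  read b, top Y: go to q1, push ε → (q1, a, W$)
  read a, top W: go to q1, push W → (q1, ε, W$)
All input consumed in state q1 with stack W$.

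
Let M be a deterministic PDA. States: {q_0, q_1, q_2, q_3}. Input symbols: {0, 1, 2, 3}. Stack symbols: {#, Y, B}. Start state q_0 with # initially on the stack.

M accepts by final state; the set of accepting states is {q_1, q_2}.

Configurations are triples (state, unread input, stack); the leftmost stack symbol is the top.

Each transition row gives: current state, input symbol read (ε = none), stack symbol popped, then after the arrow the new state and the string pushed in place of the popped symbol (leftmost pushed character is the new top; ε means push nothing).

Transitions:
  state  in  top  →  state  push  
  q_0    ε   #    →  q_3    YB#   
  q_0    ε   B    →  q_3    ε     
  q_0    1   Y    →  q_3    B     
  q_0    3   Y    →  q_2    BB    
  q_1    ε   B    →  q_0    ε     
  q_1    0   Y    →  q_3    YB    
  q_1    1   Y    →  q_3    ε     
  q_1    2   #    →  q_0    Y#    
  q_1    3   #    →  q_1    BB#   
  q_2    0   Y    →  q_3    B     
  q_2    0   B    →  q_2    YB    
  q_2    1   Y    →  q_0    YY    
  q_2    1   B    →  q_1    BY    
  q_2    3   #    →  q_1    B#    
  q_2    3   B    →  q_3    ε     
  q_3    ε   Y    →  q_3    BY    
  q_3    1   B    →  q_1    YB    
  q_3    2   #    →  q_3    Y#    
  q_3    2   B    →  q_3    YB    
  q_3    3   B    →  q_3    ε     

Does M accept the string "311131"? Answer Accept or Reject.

Reject

(q_0, 311131, #)
  ε-move, top #: go to q_3, push YB# → (q_3, 311131, YB#)
  ε-move, top Y: go to q_3, push BY → (q_3, 311131, BYB#)
  read 3, top B: go to q_3, push ε → (q_3, 11131, YB#)
  ε-move, top Y: go to q_3, push BY → (q_3, 11131, BYB#)
  read 1, top B: go to q_1, push YB → (q_1, 1131, YBYB#)
  read 1, top Y: go to q_3, push ε → (q_3, 131, BYB#)
  read 1, top B: go to q_1, push YB → (q_1, 31, YBYB#)
No transition applies at (q_1, 31, YBYB#); input not fully consumed.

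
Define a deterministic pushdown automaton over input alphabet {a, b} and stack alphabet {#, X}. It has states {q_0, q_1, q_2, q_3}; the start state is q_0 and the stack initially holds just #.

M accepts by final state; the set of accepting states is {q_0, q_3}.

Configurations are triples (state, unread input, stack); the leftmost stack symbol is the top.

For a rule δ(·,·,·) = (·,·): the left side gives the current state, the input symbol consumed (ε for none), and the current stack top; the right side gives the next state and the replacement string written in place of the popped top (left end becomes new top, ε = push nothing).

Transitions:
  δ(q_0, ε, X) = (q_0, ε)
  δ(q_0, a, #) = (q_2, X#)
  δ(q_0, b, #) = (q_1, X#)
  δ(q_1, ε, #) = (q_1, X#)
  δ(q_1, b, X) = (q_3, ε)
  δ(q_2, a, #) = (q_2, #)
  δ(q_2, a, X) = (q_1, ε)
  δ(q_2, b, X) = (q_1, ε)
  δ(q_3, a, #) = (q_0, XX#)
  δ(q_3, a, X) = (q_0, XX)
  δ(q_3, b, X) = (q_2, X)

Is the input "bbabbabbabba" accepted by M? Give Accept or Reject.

Accept

(q_0, bbabbabbabba, #)
  read b, top #: go to q_1, push X# → (q_1, babbabbabba, X#)
  read b, top X: go to q_3, push ε → (q_3, abbabbabba, #)
  read a, top #: go to q_0, push XX# → (q_0, bbabbabba, XX#)
  ε-move, top X: go to q_0, push ε → (q_0, bbabbabba, X#)
  ε-move, top X: go to q_0, push ε → (q_0, bbabbabba, #)
  read b, top #: go to q_1, push X# → (q_1, babbabba, X#)
  read b, top X: go to q_3, push ε → (q_3, abbabba, #)
  read a, top #: go to q_0, push XX# → (q_0, bbabba, XX#)
  ε-move, top X: go to q_0, push ε → (q_0, bbabba, X#)
  ε-move, top X: go to q_0, push ε → (q_0, bbabba, #)
  read b, top #: go to q_1, push X# → (q_1, babba, X#)
  read b, top X: go to q_3, push ε → (q_3, abba, #)
  read a, top #: go to q_0, push XX# → (q_0, bba, XX#)
  ε-move, top X: go to q_0, push ε → (q_0, bba, X#)
  ε-move, top X: go to q_0, push ε → (q_0, bba, #)
  read b, top #: go to q_1, push X# → (q_1, ba, X#)
  read b, top X: go to q_3, push ε → (q_3, a, #)
  read a, top #: go to q_0, push XX# → (q_0, ε, XX#)
All input consumed; state q_0 ∈ F.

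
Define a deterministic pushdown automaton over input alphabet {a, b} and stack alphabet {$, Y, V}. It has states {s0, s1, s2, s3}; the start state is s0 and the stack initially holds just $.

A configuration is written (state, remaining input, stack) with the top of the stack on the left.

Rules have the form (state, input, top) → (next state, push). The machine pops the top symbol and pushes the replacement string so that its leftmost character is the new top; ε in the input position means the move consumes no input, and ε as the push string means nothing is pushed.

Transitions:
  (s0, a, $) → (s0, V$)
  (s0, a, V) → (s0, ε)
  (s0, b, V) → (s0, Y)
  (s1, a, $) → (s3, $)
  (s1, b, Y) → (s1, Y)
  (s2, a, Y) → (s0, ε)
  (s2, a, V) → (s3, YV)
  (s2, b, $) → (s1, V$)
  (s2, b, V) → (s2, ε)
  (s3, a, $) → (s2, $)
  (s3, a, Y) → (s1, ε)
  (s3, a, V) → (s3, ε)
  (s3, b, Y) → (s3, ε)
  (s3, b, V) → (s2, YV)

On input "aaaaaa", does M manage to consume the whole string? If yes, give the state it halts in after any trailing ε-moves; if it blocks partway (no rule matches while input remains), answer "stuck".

s0

(s0, aaaaaa, $) ⊢ (s0, aaaaa, V$) ⊢ (s0, aaaa, $) ⊢ (s0, aaa, V$) ⊢ (s0, aa, $) ⊢ (s0, a, V$) ⊢ (s0, ε, $)
All input consumed; M is in state s0.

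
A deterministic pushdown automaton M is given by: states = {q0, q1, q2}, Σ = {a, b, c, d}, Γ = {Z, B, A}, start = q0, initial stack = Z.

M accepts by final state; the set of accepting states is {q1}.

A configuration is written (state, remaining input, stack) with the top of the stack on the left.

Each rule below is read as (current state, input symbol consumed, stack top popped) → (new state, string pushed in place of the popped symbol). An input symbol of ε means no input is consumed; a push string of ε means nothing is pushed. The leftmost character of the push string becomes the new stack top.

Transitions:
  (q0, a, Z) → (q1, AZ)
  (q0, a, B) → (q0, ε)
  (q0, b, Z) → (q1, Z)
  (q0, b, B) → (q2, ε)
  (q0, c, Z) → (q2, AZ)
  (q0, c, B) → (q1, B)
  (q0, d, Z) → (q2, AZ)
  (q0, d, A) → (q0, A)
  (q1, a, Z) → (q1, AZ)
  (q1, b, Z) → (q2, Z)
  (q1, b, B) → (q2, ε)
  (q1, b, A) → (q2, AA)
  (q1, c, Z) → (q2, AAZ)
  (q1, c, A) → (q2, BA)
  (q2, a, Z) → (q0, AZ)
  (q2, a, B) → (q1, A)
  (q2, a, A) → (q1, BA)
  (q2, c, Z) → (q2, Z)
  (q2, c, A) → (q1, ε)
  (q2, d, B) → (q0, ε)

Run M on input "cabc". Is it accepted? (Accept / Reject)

(q0, cabc, Z)
  read c, top Z: go to q2, push AZ → (q2, abc, AZ)
  read a, top A: go to q1, push BA → (q1, bc, BAZ)
  read b, top B: go to q2, push ε → (q2, c, AZ)
  read c, top A: go to q1, push ε → (q1, ε, Z)
All input consumed; state q1 ∈ F.

Accept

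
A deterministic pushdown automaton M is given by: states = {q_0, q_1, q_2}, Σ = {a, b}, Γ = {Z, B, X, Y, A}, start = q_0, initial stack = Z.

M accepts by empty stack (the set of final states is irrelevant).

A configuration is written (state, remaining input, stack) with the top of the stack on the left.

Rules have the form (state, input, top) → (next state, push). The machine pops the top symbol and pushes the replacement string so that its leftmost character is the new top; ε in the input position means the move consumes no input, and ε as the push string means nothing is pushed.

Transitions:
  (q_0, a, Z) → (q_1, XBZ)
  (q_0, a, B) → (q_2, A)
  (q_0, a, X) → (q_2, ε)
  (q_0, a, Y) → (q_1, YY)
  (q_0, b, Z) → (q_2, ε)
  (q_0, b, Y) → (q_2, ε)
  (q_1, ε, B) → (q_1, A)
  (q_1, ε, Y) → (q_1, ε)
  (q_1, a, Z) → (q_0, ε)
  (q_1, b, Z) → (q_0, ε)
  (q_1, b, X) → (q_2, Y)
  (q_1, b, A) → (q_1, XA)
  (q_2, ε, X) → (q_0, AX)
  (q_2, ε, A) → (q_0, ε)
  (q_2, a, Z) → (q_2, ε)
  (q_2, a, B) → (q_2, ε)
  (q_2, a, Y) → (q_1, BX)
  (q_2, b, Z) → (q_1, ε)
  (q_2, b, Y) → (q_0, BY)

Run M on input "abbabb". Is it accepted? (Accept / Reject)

Reject

(q_0, abbabb, Z)
  read a, top Z: go to q_1, push XBZ → (q_1, bbabb, XBZ)
  read b, top X: go to q_2, push Y → (q_2, babb, YBZ)
  read b, top Y: go to q_0, push BY → (q_0, abb, BYBZ)
  read a, top B: go to q_2, push A → (q_2, bb, AYBZ)
  ε-move, top A: go to q_0, push ε → (q_0, bb, YBZ)
  read b, top Y: go to q_2, push ε → (q_2, b, BZ)
No transition applies at (q_2, b, BZ); input not fully consumed.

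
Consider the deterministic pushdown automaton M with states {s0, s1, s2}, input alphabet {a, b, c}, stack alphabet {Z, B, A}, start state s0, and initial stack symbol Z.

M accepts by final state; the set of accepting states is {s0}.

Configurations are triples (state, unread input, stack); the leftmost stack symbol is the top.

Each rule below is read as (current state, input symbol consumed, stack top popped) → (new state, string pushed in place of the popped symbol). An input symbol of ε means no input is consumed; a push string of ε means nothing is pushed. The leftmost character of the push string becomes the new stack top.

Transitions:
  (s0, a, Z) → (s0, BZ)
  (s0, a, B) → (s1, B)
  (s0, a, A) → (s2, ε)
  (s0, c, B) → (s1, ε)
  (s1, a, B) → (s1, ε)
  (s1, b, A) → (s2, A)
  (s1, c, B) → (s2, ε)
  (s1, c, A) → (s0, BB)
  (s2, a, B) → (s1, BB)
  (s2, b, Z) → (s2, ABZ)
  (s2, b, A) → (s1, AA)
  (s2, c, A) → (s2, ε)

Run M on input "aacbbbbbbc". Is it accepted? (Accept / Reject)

(s0, aacbbbbbbc, Z)
  read a, top Z: go to s0, push BZ → (s0, acbbbbbbc, BZ)
  read a, top B: go to s1, push B → (s1, cbbbbbbc, BZ)
  read c, top B: go to s2, push ε → (s2, bbbbbbc, Z)
  read b, top Z: go to s2, push ABZ → (s2, bbbbbc, ABZ)
  read b, top A: go to s1, push AA → (s1, bbbbc, AABZ)
  read b, top A: go to s2, push A → (s2, bbbc, AABZ)
  read b, top A: go to s1, push AA → (s1, bbc, AAABZ)
  read b, top A: go to s2, push A → (s2, bc, AAABZ)
  read b, top A: go to s1, push AA → (s1, c, AAAABZ)
  read c, top A: go to s0, push BB → (s0, ε, BBAAABZ)
All input consumed; state s0 ∈ F.

Accept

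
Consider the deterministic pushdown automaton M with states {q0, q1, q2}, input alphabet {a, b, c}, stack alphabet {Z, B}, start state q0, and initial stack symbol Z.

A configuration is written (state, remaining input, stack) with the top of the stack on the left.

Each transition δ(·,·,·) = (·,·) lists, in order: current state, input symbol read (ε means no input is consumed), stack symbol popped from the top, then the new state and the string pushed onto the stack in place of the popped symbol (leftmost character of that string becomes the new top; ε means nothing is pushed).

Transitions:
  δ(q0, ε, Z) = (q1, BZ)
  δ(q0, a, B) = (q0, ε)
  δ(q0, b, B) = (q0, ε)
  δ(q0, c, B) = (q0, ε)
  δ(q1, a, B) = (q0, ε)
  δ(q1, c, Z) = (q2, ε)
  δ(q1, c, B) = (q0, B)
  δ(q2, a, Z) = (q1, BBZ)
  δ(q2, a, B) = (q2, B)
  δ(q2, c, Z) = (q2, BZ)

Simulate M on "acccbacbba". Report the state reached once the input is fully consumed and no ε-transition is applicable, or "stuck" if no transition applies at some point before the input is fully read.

stuck

(q0, acccbacbba, Z)
  ε-move, top Z: go to q1, push BZ → (q1, acccbacbba, BZ)
  read a, top B: go to q0, push ε → (q0, cccbacbba, Z)
  ε-move, top Z: go to q1, push BZ → (q1, cccbacbba, BZ)
  read c, top B: go to q0, push B → (q0, ccbacbba, BZ)
  read c, top B: go to q0, push ε → (q0, cbacbba, Z)
  ε-move, top Z: go to q1, push BZ → (q1, cbacbba, BZ)
  read c, top B: go to q0, push B → (q0, bacbba, BZ)
  read b, top B: go to q0, push ε → (q0, acbba, Z)
  ε-move, top Z: go to q1, push BZ → (q1, acbba, BZ)
  read a, top B: go to q0, push ε → (q0, cbba, Z)
  ε-move, top Z: go to q1, push BZ → (q1, cbba, BZ)
  read c, top B: go to q0, push B → (q0, bba, BZ)
  read b, top B: go to q0, push ε → (q0, ba, Z)
  ε-move, top Z: go to q1, push BZ → (q1, ba, BZ)
No transition for (q1, b, top B); M blocks with input ba remaining.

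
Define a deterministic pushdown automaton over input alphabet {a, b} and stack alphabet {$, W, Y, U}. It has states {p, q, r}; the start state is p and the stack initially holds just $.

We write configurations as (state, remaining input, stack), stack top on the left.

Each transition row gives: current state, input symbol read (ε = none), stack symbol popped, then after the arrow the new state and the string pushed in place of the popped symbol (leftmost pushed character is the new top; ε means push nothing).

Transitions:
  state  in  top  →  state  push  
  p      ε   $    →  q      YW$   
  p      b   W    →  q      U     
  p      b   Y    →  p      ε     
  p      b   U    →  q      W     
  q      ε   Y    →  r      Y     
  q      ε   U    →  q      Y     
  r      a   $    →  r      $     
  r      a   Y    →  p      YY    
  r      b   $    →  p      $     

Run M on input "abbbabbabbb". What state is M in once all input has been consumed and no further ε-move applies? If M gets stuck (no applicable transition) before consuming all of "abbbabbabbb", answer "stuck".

(p, abbbabbabbb, $) ⊢ (q, abbbabbabbb, YW$) ⊢ (r, abbbabbabbb, YW$) ⊢ (p, bbbabbabbb, YYW$) ⊢ (p, bbabbabbb, YW$) ⊢ (p, babbabbb, W$) ⊢ (q, abbabbb, U$) ⊢ (q, abbabbb, Y$) ⊢ (r, abbabbb, Y$) ⊢ (p, bbabbb, YY$) ⊢ (p, babbb, Y$) ⊢ (p, abbb, $) ⊢ (q, abbb, YW$) ⊢ (r, abbb, YW$) ⊢ (p, bbb, YYW$) ⊢ (p, bb, YW$) ⊢ (p, b, W$) ⊢ (q, ε, U$) ⊢ (q, ε, Y$) ⊢ (r, ε, Y$)
All input consumed; M is in state r.

r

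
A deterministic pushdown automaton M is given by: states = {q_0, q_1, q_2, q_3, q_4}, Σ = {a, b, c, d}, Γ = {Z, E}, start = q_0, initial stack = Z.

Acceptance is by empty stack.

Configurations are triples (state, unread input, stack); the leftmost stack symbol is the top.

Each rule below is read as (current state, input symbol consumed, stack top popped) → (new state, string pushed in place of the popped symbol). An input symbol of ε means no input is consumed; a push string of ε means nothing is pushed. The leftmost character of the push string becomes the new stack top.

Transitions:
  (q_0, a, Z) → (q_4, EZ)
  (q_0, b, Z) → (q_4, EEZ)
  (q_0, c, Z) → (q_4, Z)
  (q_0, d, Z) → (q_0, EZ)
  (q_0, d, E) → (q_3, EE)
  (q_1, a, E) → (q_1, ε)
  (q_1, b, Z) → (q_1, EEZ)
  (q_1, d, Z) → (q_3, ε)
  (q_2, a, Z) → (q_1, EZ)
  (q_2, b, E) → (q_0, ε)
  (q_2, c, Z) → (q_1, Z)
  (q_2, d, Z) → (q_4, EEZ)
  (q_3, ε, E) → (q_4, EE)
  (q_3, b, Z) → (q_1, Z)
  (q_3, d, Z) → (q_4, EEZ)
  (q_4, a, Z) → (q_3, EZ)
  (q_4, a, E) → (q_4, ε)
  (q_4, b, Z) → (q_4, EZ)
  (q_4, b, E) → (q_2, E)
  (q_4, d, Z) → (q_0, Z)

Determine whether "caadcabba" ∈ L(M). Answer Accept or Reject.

Reject

(q_0, caadcabba, Z) ⊢ (q_4, aadcabba, Z) ⊢ (q_3, adcabba, EZ) ⊢ (q_4, adcabba, EEZ) ⊢ (q_4, dcabba, EZ)
No transition applies at (q_4, dcabba, EZ); input not fully consumed.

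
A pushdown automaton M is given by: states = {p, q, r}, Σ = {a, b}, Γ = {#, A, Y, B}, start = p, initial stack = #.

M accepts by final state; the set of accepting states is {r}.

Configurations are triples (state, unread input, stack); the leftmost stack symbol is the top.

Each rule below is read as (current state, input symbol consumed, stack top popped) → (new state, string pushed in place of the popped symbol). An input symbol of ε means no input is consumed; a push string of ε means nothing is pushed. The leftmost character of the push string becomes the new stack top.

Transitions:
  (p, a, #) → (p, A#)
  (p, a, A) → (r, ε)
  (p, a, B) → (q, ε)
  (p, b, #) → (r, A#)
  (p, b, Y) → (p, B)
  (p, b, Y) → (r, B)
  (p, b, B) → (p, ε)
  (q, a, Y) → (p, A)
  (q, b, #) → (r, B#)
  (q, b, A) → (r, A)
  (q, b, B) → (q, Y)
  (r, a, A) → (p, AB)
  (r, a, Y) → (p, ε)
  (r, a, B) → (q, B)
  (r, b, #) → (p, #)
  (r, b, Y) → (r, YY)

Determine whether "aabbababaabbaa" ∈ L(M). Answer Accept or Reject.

No computation consumes all input and reaches a final state.

Reject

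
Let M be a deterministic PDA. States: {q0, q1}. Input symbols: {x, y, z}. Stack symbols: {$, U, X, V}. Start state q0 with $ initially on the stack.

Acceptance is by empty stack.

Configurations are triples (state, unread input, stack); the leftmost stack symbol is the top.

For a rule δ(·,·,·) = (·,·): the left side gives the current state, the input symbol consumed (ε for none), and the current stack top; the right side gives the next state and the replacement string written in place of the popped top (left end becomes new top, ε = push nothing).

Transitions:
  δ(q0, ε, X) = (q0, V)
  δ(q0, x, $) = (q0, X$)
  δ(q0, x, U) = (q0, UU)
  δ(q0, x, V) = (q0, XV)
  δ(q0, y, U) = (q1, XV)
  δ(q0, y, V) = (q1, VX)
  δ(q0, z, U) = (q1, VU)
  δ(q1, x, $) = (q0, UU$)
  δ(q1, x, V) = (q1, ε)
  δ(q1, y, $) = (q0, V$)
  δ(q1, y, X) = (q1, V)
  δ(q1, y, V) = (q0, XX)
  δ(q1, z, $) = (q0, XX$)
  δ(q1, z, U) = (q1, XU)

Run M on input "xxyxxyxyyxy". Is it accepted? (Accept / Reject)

Reject

(q0, xxyxxyxyyxy, $)
  read x, top $: go to q0, push X$ → (q0, xyxxyxyyxy, X$)
  ε-move, top X: go to q0, push V → (q0, xyxxyxyyxy, V$)
  read x, top V: go to q0, push XV → (q0, yxxyxyyxy, XV$)
  ε-move, top X: go to q0, push V → (q0, yxxyxyyxy, VV$)
  read y, top V: go to q1, push VX → (q1, xxyxyyxy, VXV$)
  read x, top V: go to q1, push ε → (q1, xyxyyxy, XV$)
No transition applies at (q1, xyxyyxy, XV$); input not fully consumed.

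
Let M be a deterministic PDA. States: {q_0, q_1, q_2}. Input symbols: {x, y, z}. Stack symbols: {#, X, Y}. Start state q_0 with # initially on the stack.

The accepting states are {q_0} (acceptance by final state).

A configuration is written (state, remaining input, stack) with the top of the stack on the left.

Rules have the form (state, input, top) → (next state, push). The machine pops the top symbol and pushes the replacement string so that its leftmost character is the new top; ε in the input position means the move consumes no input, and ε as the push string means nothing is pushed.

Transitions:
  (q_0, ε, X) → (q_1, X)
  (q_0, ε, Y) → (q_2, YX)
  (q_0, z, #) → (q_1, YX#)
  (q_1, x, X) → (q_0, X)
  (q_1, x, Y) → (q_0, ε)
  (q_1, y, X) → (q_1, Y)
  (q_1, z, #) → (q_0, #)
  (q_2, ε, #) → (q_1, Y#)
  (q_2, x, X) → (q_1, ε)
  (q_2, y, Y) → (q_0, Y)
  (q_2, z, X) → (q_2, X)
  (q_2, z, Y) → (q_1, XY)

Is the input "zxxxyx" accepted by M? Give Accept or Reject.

Accept

(q_0, zxxxyx, #)
  read z, top #: go to q_1, push YX# → (q_1, xxxyx, YX#)
  read x, top Y: go to q_0, push ε → (q_0, xxyx, X#)
  ε-move, top X: go to q_1, push X → (q_1, xxyx, X#)
  read x, top X: go to q_0, push X → (q_0, xyx, X#)
  ε-move, top X: go to q_1, push X → (q_1, xyx, X#)
  read x, top X: go to q_0, push X → (q_0, yx, X#)
  ε-move, top X: go to q_1, push X → (q_1, yx, X#)
  read y, top X: go to q_1, push Y → (q_1, x, Y#)
  read x, top Y: go to q_0, push ε → (q_0, ε, #)
All input consumed; state q_0 ∈ F.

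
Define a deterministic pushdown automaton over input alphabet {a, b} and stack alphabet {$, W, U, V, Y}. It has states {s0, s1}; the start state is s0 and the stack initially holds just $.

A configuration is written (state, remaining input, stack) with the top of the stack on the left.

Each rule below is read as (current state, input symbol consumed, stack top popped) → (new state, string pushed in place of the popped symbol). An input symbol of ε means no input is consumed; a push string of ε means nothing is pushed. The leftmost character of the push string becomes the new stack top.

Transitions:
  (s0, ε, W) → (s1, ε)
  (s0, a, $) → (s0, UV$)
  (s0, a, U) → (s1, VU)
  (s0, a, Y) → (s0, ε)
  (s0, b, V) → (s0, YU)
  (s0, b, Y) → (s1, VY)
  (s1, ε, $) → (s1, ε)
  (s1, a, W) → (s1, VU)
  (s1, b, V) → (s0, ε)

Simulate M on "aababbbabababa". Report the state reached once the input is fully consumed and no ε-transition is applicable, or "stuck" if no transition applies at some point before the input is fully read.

(s0, aababbbabababa, $)
  read a, top $: go to s0, push UV$ → (s0, ababbbabababa, UV$)
  read a, top U: go to s1, push VU → (s1, babbbabababa, VUV$)
  read b, top V: go to s0, push ε → (s0, abbbabababa, UV$)
  read a, top U: go to s1, push VU → (s1, bbbabababa, VUV$)
  read b, top V: go to s0, push ε → (s0, bbabababa, UV$)
No transition for (s0, b, top U); M blocks with input bbabababa remaining.

stuck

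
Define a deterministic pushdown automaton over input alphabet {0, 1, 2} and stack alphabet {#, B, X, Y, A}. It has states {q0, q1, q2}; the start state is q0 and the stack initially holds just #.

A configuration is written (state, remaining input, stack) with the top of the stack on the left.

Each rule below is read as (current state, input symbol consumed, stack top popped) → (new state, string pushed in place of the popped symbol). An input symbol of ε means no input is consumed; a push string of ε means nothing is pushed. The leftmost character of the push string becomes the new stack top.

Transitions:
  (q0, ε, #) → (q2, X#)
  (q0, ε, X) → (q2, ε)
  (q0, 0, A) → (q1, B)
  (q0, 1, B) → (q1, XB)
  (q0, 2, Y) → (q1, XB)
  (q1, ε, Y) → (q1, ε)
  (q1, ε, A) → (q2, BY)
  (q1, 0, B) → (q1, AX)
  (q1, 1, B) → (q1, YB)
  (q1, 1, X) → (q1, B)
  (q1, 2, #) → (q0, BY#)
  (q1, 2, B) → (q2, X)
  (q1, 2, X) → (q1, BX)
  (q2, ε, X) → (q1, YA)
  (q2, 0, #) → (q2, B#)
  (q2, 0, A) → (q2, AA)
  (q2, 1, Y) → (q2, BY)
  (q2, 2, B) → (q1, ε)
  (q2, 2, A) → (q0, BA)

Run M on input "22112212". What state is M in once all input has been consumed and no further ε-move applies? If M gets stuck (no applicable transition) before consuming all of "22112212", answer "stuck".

q2

(q0, 22112212, #)
  ε-move, top #: go to q2, push X# → (q2, 22112212, X#)
  ε-move, top X: go to q1, push YA → (q1, 22112212, YA#)
  ε-move, top Y: go to q1, push ε → (q1, 22112212, A#)
  ε-move, top A: go to q2, push BY → (q2, 22112212, BY#)
  read 2, top B: go to q1, push ε → (q1, 2112212, Y#)
  ε-move, top Y: go to q1, push ε → (q1, 2112212, #)
  read 2, top #: go to q0, push BY# → (q0, 112212, BY#)
  read 1, top B: go to q1, push XB → (q1, 12212, XBY#)
  read 1, top X: go to q1, push B → (q1, 2212, BBY#)
  read 2, top B: go to q2, push X → (q2, 212, XBY#)
  ε-move, top X: go to q1, push YA → (q1, 212, YABY#)
  ε-move, top Y: go to q1, push ε → (q1, 212, ABY#)
  ε-move, top A: go to q2, push BY → (q2, 212, BYBY#)
  read 2, top B: go to q1, push ε → (q1, 12, YBY#)
  ε-move, top Y: go to q1, push ε → (q1, 12, BY#)
  read 1, top B: go to q1, push YB → (q1, 2, YBY#)
  ε-move, top Y: go to q1, push ε → (q1, 2, BY#)
  read 2, top B: go to q2, push X → (q2, ε, XY#)
  ε-move, top X: go to q1, push YA → (q1, ε, YAY#)
  ε-move, top Y: go to q1, push ε → (q1, ε, AY#)
  ε-move, top A: go to q2, push BY → (q2, ε, BYY#)
All input consumed; M is in state q2.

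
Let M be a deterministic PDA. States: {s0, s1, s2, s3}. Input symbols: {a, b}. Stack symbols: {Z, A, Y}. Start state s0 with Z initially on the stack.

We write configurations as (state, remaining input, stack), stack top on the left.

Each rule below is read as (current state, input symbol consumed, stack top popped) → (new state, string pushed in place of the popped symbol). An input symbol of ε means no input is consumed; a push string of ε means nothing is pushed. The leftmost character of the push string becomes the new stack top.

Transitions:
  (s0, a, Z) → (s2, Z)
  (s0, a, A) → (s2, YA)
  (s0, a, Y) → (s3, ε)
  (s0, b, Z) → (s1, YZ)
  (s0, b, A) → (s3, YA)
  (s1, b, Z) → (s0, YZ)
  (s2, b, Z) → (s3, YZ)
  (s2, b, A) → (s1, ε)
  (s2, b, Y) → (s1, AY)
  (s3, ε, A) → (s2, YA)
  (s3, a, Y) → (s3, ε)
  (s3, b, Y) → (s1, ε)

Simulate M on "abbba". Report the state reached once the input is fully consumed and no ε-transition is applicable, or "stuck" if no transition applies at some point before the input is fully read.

s3

(s0, abbba, Z) ⊢ (s2, bbba, Z) ⊢ (s3, bba, YZ) ⊢ (s1, ba, Z) ⊢ (s0, a, YZ) ⊢ (s3, ε, Z)
All input consumed; M is in state s3.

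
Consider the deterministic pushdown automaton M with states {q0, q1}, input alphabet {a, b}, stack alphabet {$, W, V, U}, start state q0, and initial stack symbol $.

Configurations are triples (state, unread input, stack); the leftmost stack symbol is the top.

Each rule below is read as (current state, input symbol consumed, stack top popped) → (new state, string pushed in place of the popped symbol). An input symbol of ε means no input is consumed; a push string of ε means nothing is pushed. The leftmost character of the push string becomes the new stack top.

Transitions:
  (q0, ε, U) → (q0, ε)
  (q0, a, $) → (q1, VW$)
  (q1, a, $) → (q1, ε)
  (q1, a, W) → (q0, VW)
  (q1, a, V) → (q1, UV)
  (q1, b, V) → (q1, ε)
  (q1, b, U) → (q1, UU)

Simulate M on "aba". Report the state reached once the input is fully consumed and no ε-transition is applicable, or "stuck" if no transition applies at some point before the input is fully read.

q0

(q0, aba, $)
  read a, top $: go to q1, push VW$ → (q1, ba, VW$)
  read b, top V: go to q1, push ε → (q1, a, W$)
  read a, top W: go to q0, push VW → (q0, ε, VW$)
All input consumed; M is in state q0.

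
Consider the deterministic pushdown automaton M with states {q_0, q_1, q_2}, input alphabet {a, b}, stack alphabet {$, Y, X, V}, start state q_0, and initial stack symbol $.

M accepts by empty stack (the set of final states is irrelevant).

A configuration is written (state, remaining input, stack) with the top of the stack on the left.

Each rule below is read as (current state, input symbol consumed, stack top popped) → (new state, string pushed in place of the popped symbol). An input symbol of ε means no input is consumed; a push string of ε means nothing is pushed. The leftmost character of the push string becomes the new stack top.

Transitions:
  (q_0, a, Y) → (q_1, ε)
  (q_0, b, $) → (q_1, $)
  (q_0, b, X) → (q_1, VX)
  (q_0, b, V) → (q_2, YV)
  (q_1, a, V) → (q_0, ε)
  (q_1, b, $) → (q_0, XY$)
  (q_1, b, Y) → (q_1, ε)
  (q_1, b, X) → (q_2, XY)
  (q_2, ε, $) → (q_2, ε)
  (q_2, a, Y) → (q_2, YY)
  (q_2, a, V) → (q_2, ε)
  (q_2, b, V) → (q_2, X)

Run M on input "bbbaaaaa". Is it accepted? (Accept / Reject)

(q_0, bbbaaaaa, $)
  read b, top $: go to q_1, push $ → (q_1, bbaaaaa, $)
  read b, top $: go to q_0, push XY$ → (q_0, baaaaa, XY$)
  read b, top X: go to q_1, push VX → (q_1, aaaaa, VXY$)
  read a, top V: go to q_0, push ε → (q_0, aaaa, XY$)
No transition applies at (q_0, aaaa, XY$); input not fully consumed.

Reject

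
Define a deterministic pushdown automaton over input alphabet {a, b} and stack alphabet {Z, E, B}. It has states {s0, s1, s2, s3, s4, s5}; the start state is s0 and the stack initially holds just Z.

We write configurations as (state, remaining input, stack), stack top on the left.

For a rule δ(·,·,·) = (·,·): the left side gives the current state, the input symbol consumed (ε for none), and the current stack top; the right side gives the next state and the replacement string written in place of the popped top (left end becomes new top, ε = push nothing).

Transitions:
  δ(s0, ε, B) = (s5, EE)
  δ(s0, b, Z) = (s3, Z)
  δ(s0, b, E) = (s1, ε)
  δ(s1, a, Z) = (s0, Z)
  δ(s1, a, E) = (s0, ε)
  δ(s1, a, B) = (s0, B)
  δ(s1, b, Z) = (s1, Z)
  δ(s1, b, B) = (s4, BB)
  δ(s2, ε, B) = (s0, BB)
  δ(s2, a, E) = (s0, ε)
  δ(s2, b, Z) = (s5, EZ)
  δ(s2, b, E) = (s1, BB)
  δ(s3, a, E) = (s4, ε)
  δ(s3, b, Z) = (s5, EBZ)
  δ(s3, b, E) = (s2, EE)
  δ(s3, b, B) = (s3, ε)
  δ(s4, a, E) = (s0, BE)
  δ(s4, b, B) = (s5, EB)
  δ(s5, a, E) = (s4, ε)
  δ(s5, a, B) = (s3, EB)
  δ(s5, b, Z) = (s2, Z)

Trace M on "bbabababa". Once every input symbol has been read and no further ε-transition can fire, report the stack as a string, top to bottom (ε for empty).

(s0, bbabababa, Z)
  read b, top Z: go to s3, push Z → (s3, babababa, Z)
  read b, top Z: go to s5, push EBZ → (s5, abababa, EBZ)
  read a, top E: go to s4, push ε → (s4, bababa, BZ)
  read b, top B: go to s5, push EB → (s5, ababa, EBZ)
  read a, top E: go to s4, push ε → (s4, baba, BZ)
  read b, top B: go to s5, push EB → (s5, aba, EBZ)
  read a, top E: go to s4, push ε → (s4, ba, BZ)
  read b, top B: go to s5, push EB → (s5, a, EBZ)
  read a, top E: go to s4, push ε → (s4, ε, BZ)
All input consumed in state s4 with stack BZ.

BZ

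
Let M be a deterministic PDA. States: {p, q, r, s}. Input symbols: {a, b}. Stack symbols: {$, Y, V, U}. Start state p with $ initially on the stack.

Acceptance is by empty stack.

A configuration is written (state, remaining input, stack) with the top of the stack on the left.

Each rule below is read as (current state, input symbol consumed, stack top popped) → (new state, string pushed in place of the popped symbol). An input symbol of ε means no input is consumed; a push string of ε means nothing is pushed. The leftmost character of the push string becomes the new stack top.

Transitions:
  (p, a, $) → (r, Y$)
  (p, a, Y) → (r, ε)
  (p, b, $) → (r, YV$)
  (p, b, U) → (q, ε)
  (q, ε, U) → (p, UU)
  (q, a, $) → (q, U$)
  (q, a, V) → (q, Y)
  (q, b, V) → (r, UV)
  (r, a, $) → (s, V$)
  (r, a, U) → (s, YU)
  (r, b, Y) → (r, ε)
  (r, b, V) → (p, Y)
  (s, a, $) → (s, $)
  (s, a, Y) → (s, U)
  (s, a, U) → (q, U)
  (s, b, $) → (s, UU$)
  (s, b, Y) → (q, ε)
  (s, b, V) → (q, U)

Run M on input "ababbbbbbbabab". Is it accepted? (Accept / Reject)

(p, ababbbbbbbabab, $) ⊢ (r, babbbbbbbabab, Y$) ⊢ (r, abbbbbbbabab, $) ⊢ (s, bbbbbbbabab, V$) ⊢ (q, bbbbbbabab, U$) ⊢ (p, bbbbbbabab, UU$) ⊢ (q, bbbbbabab, U$) ⊢ (p, bbbbbabab, UU$) ⊢ (q, bbbbabab, U$) ⊢ (p, bbbbabab, UU$) ⊢ (q, bbbabab, U$) ⊢ (p, bbbabab, UU$) ⊢ (q, bbabab, U$) ⊢ (p, bbabab, UU$) ⊢ (q, babab, U$) ⊢ (p, babab, UU$) ⊢ (q, abab, U$) ⊢ (p, abab, UU$)
No transition applies at (p, abab, UU$); input not fully consumed.

Reject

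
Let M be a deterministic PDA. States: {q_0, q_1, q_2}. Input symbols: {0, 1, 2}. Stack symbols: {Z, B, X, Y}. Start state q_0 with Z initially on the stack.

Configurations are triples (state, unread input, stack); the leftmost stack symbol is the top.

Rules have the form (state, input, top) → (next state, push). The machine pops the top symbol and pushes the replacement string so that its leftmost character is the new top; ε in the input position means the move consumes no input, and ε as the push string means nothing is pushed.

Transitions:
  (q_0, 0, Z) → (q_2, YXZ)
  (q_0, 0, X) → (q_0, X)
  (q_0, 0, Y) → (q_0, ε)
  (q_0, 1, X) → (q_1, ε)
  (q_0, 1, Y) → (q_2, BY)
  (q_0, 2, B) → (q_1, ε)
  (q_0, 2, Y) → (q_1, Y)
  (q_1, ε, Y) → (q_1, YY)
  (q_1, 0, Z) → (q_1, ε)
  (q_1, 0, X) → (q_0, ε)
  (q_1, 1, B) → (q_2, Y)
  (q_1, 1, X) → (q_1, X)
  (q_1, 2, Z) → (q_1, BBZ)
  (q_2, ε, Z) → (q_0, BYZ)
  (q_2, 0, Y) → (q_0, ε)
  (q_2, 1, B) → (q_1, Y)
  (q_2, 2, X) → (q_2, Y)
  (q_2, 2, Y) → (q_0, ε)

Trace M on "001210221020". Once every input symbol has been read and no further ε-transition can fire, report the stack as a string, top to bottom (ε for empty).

ε

(q_0, 001210221020, Z)
  read 0, top Z: go to q_2, push YXZ → (q_2, 01210221020, YXZ)
  read 0, top Y: go to q_0, push ε → (q_0, 1210221020, XZ)
  read 1, top X: go to q_1, push ε → (q_1, 210221020, Z)
  read 2, top Z: go to q_1, push BBZ → (q_1, 10221020, BBZ)
  read 1, top B: go to q_2, push Y → (q_2, 0221020, YBZ)
  read 0, top Y: go to q_0, push ε → (q_0, 221020, BZ)
  read 2, top B: go to q_1, push ε → (q_1, 21020, Z)
  read 2, top Z: go to q_1, push BBZ → (q_1, 1020, BBZ)
  read 1, top B: go to q_2, push Y → (q_2, 020, YBZ)
  read 0, top Y: go to q_0, push ε → (q_0, 20, BZ)
  read 2, top B: go to q_1, push ε → (q_1, 0, Z)
  read 0, top Z: go to q_1, push ε → (q_1, ε, ε)
All input consumed in state q_1 with stack ε.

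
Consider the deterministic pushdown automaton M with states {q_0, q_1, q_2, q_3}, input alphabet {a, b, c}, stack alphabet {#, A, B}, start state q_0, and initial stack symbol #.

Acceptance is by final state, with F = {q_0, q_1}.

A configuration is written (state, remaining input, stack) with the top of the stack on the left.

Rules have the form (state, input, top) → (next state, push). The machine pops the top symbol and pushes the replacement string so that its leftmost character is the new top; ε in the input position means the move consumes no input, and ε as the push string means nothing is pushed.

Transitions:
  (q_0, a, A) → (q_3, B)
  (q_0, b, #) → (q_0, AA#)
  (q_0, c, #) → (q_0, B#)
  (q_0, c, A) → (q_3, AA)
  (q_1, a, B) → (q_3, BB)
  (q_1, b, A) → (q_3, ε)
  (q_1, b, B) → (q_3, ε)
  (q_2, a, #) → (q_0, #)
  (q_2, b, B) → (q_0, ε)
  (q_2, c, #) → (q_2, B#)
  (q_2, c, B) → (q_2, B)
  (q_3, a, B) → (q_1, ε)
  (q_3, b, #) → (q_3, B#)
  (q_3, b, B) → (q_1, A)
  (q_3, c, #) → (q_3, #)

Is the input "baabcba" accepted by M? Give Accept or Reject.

(q_0, baabcba, #) ⊢ (q_0, aabcba, AA#) ⊢ (q_3, abcba, BA#) ⊢ (q_1, bcba, A#) ⊢ (q_3, cba, #) ⊢ (q_3, ba, #) ⊢ (q_3, a, B#) ⊢ (q_1, ε, #)
All input consumed; state q_1 ∈ F.

Accept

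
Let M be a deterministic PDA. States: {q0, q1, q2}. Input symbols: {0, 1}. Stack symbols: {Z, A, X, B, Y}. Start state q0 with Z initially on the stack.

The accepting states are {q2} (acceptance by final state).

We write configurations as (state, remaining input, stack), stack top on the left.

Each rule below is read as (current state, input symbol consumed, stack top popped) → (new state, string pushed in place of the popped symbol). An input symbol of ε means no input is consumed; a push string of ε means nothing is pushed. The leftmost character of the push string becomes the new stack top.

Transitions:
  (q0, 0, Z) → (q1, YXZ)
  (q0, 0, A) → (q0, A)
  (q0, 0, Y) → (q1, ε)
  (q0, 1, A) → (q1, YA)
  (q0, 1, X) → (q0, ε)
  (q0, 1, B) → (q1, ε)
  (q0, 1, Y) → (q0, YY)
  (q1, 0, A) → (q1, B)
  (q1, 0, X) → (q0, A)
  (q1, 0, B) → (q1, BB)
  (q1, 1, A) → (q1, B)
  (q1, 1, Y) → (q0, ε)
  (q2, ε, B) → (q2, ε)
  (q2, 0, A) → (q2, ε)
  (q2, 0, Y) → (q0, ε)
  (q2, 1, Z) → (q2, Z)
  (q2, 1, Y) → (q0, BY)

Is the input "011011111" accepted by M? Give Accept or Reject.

Reject

(q0, 011011111, Z)
  read 0, top Z: go to q1, push YXZ → (q1, 11011111, YXZ)
  read 1, top Y: go to q0, push ε → (q0, 1011111, XZ)
  read 1, top X: go to q0, push ε → (q0, 011111, Z)
  read 0, top Z: go to q1, push YXZ → (q1, 11111, YXZ)
  read 1, top Y: go to q0, push ε → (q0, 1111, XZ)
  read 1, top X: go to q0, push ε → (q0, 111, Z)
No transition applies at (q0, 111, Z); input not fully consumed.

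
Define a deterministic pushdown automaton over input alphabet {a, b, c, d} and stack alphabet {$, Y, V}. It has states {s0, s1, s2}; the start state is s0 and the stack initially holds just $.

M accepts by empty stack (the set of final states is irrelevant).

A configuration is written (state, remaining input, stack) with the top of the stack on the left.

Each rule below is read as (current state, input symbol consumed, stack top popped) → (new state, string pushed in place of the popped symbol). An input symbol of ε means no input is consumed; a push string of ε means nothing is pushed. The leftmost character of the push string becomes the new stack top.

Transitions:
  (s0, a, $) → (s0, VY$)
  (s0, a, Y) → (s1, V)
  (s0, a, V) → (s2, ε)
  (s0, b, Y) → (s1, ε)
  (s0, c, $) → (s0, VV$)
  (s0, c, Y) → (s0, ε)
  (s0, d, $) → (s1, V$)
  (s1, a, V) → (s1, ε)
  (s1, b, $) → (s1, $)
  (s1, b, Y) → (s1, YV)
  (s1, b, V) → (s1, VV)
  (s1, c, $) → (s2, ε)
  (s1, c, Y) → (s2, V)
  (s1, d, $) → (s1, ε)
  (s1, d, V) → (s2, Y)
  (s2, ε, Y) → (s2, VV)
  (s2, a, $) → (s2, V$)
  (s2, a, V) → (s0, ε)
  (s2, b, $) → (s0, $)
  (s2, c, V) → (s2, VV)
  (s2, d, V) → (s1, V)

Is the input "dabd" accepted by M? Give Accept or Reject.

(s0, dabd, $)
  read d, top $: go to s1, push V$ → (s1, abd, V$)
  read a, top V: go to s1, push ε → (s1, bd, $)
  read b, top $: go to s1, push $ → (s1, d, $)
  read d, top $: go to s1, push ε → (s1, ε, ε)
All input consumed and the stack is empty.

Accept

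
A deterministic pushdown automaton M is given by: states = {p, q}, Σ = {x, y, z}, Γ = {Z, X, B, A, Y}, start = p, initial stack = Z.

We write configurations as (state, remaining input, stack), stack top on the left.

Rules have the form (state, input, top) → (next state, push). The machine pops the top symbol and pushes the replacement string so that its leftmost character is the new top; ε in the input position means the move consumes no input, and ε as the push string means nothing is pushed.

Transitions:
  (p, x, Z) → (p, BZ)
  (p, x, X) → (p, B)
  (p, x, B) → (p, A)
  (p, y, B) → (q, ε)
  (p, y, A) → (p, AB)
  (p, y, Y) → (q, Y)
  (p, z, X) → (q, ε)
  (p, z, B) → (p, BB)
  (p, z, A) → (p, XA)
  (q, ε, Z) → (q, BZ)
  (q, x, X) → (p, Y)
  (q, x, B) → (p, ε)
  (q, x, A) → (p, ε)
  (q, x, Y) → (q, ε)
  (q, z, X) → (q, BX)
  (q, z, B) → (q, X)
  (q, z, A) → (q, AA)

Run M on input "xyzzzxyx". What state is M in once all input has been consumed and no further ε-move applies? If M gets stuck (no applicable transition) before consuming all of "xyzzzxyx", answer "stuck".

q

(p, xyzzzxyx, Z) ⊢ (p, yzzzxyx, BZ) ⊢ (q, zzzxyx, Z) ⊢ (q, zzzxyx, BZ) ⊢ (q, zzxyx, XZ) ⊢ (q, zxyx, BXZ) ⊢ (q, xyx, XXZ) ⊢ (p, yx, YXZ) ⊢ (q, x, YXZ) ⊢ (q, ε, XZ)
All input consumed; M is in state q.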